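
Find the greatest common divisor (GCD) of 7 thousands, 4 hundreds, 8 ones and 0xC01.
Convert 7 thousands, 4 hundreds, 8 ones (place-value notation) → 7×1000 + 4×100 + 8 = 7408 (decimal)
Convert 0xC01 (hexadecimal) → 12×256 + 1 = 3073 (decimal)
Compute gcd(7408, 3073) = 1
1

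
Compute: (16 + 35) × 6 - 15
Parentheses first: 16 + 35 = 51
Multiply: 51 × 6 = 306
Subtract: 306 - 15 = 291
291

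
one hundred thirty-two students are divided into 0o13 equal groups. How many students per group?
Convert one hundred thirty-two (English words) → 1×100 + 32 = 132 (decimal)
Convert 0o13 (octal) → 1×8 + 3 = 11 (decimal)
Compute 132 ÷ 11 = 12
12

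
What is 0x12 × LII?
Convert 0x12 (hexadecimal) → 1×16 + 2 = 18 (decimal)
Convert LII (Roman numeral) → 50 + 1 + 1 = 52 (decimal)
Compute 18 × 52 = 936
936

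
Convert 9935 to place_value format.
Convert 9935 (decimal) → 9935 = 9×1000 + 9×100 + 3×10 + 5 → 9 thousands, 9 hundreds, 3 tens, 5 ones (place-value notation)
9 thousands, 9 hundreds, 3 tens, 5 ones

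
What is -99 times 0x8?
Convert 0x8 (hexadecimal) → 8 (decimal)
Compute -99 × 8 = -792
-792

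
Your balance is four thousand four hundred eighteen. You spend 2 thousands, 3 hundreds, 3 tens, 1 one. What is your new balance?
Convert four thousand four hundred eighteen (English words) → 4×1000 + 4×100 + 18 = 4418 (decimal)
Convert 2 thousands, 3 hundreds, 3 tens, 1 one (place-value notation) → 2×1000 + 3×100 + 3×10 + 1 = 2331 (decimal)
Compute 4418 - 2331 = 2087
2087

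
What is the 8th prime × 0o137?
Convert the 8th prime (prime index) → 19 (decimal)
Convert 0o137 (octal) → 1×64 + 3×8 + 7 = 95 (decimal)
Compute 19 × 95 = 1805
1805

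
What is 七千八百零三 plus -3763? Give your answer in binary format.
Convert 七千八百零三 (Chinese numeral) → 7×1000 + 8×100 + 3 = 7803 (decimal)
Compute 7803 + -3763 = 4040
Convert 4040 (decimal) → 4040 = 2048 + 1024 + 512 + 256 + 128 + 64 + 8 → 0b111111001000 (binary)
0b111111001000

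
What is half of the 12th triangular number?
The 12th triangular number = 12×13/2 = 78
Compute 78 ÷ 2 = 39
39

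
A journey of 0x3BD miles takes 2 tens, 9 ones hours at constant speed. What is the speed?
Convert 0x3BD (hexadecimal) → 3×256 + 11×16 + 13 = 957 (decimal)
Convert 2 tens, 9 ones (place-value notation) → 2×10 + 9 = 29 (decimal)
Compute 957 ÷ 29 = 33
33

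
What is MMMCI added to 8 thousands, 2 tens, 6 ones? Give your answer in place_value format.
Convert MMMCI (Roman numeral) → 1000 + 1000 + 1000 + 100 + 1 = 3101 (decimal)
Convert 8 thousands, 2 tens, 6 ones (place-value notation) → 8×1000 + 2×10 + 6 = 8026 (decimal)
Compute 3101 + 8026 = 11127
Convert 11127 (decimal) → 11127 = 11×1000 + 1×100 + 2×10 + 7 → 11 thousands, 1 hundred, 2 tens, 7 ones (place-value notation)
11 thousands, 1 hundred, 2 tens, 7 ones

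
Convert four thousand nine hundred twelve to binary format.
Convert four thousand nine hundred twelve (English words) → 4×1000 + 9×100 + 12 = 4912 (decimal)
Convert 4912 (decimal) → 4912 = 4096 + 512 + 256 + 32 + 16 → 0b1001100110000 (binary)
0b1001100110000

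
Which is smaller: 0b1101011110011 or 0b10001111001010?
Convert 0b1101011110011 (binary) → 4096 + 2048 + 512 + 128 + 64 + 32 + 16 + 2 + 1 = 6899 (decimal)
Convert 0b10001111001010 (binary) → 8192 + 512 + 256 + 128 + 64 + 8 + 2 = 9162 (decimal)
Compare 6899 vs 9162: smaller = 6899
6899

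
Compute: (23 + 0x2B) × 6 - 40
Convert 0x2B (hexadecimal) → 2×16 + 11 = 43 (decimal)
Expression in decimal: (23 + 43) × 6 - 40
Parentheses first: 23 + 43 = 66
Multiply: 66 × 6 = 396
Subtract: 396 - 40 = 356
356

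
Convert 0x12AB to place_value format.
Convert 0x12AB (hexadecimal) → 1×4096 + 2×256 + 10×16 + 11 = 4779 (decimal)
Convert 4779 (decimal) → 4779 = 4×1000 + 7×100 + 7×10 + 9 → 4 thousands, 7 hundreds, 7 tens, 9 ones (place-value notation)
4 thousands, 7 hundreds, 7 tens, 9 ones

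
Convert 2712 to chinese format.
Convert 2712 (decimal) → 2712 = 2×1000 + 7×100 + 1×10 + 2 → 二千七百一十二 (Chinese numeral)
二千七百一十二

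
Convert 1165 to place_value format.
Convert 1165 (decimal) → 1165 = 1×1000 + 1×100 + 6×10 + 5 → 1 thousand, 1 hundred, 6 tens, 5 ones (place-value notation)
1 thousand, 1 hundred, 6 tens, 5 ones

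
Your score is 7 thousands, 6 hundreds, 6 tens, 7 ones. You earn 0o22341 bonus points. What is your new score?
Convert 7 thousands, 6 hundreds, 6 tens, 7 ones (place-value notation) → 7×1000 + 6×100 + 6×10 + 7 = 7667 (decimal)
Convert 0o22341 (octal) → 2×4096 + 2×512 + 3×64 + 4×8 + 1 = 9441 (decimal)
Compute 7667 + 9441 = 17108
17108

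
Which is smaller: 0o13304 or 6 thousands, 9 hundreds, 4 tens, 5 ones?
Convert 0o13304 (octal) → 1×4096 + 3×512 + 3×64 + 4 = 5828 (decimal)
Convert 6 thousands, 9 hundreds, 4 tens, 5 ones (place-value notation) → 6×1000 + 9×100 + 4×10 + 5 = 6945 (decimal)
Compare 5828 vs 6945: smaller = 5828
5828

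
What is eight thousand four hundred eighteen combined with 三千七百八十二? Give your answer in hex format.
Convert eight thousand four hundred eighteen (English words) → 8×1000 + 4×100 + 18 = 8418 (decimal)
Convert 三千七百八十二 (Chinese numeral) → 3×1000 + 7×100 + 8×10 + 2 = 3782 (decimal)
Compute 8418 + 3782 = 12200
Convert 12200 (decimal) → 12200 = 2×4096 + 15×256 + 10×16 + 8 → 0x2FA8 (hexadecimal)
0x2FA8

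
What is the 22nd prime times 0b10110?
Convert the 22nd prime (prime index) → 79 (decimal)
Convert 0b10110 (binary) → 16 + 4 + 2 = 22 (decimal)
Compute 79 × 22 = 1738
1738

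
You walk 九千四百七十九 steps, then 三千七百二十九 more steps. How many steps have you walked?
Convert 九千四百七十九 (Chinese numeral) → 9×1000 + 4×100 + 7×10 + 9 = 9479 (decimal)
Convert 三千七百二十九 (Chinese numeral) → 3×1000 + 7×100 + 2×10 + 9 = 3729 (decimal)
Compute 9479 + 3729 = 13208
13208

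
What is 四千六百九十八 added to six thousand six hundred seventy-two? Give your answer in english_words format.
Convert 四千六百九十八 (Chinese numeral) → 4×1000 + 6×100 + 9×10 + 8 = 4698 (decimal)
Convert six thousand six hundred seventy-two (English words) → 6×1000 + 6×100 + 72 = 6672 (decimal)
Compute 4698 + 6672 = 11370
Convert 11370 (decimal) → 11370 = 11×1000 + 3×100 + 70 → eleven thousand three hundred seventy (English words)
eleven thousand three hundred seventy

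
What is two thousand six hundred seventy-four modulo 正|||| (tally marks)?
Convert two thousand six hundred seventy-four (English words) → 2×1000 + 6×100 + 74 = 2674 (decimal)
Convert 正|||| (tally marks) → 5 + 4 = 9 (decimal)
Compute 2674 mod 9 = 1
1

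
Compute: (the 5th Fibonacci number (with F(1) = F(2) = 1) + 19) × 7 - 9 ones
Convert the 5th Fibonacci number (with F(1) = F(2) = 1) (Fibonacci index) → 1, 1, 2, 3, 5 → 5 (decimal)
Convert 9 ones (place-value notation) → 9 (decimal)
Expression in decimal: (5 + 19) × 7 - 9
Parentheses first: 5 + 19 = 24
Multiply: 24 × 7 = 168
Subtract: 168 - 9 = 159
159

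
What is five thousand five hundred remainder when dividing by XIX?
Convert five thousand five hundred (English words) → 5×1000 + 5×100 = 5500 (decimal)
Convert XIX (Roman numeral) → 10 + 9 = 19 (decimal)
Compute 5500 mod 19 = 9
9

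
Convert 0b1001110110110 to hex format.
Convert 0b1001110110110 (binary) → 4096 + 512 + 256 + 128 + 32 + 16 + 4 + 2 = 5046 (decimal)
Convert 5046 (decimal) → 5046 = 1×4096 + 3×256 + 11×16 + 6 → 0x13B6 (hexadecimal)
0x13B6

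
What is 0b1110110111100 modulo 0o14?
Convert 0b1110110111100 (binary) → 4096 + 2048 + 1024 + 256 + 128 + 32 + 16 + 8 + 4 = 7612 (decimal)
Convert 0o14 (octal) → 1×8 + 4 = 12 (decimal)
Compute 7612 mod 12 = 4
4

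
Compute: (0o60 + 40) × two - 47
Convert 0o60 (octal) → 6×8 = 48 (decimal)
Convert two (English words) → 2 (decimal)
Expression in decimal: (48 + 40) × 2 - 47
Parentheses first: 48 + 40 = 88
Multiply: 88 × 2 = 176
Subtract: 176 - 47 = 129
129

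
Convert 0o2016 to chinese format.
Convert 0o2016 (octal) → 2×512 + 1×8 + 6 = 1038 (decimal)
Convert 1038 (decimal) → 1038 = 1×1000 + 3×10 + 8 → 一千零三十八 (Chinese numeral)
一千零三十八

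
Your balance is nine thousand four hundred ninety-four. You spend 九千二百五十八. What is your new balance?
Convert nine thousand four hundred ninety-four (English words) → 9×1000 + 4×100 + 94 = 9494 (decimal)
Convert 九千二百五十八 (Chinese numeral) → 9×1000 + 2×100 + 5×10 + 8 = 9258 (decimal)
Compute 9494 - 9258 = 236
236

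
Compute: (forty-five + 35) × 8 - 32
Convert forty-five (English words) → 45 (decimal)
Expression in decimal: (45 + 35) × 8 - 32
Parentheses first: 45 + 35 = 80
Multiply: 80 × 8 = 640
Subtract: 640 - 32 = 608
608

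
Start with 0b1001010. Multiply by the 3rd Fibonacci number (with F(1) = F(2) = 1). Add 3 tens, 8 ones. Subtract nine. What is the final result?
Convert 0b1001010 (binary) → 64 + 8 + 2 = 74 (decimal)
Start: 74
Convert the 3rd Fibonacci number (with F(1) = F(2) = 1) (Fibonacci index) → 1, 1, 2 → 2 (decimal)
74 × 2 = 148
Convert 3 tens, 8 ones (place-value notation) → 3×10 + 8 = 38 (decimal)
148 + 38 = 186
Convert nine (English words) → 9 (decimal)
186 - 9 = 177
177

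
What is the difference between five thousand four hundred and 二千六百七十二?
Convert five thousand four hundred (English words) → 5×1000 + 4×100 = 5400 (decimal)
Convert 二千六百七十二 (Chinese numeral) → 2×1000 + 6×100 + 7×10 + 2 = 2672 (decimal)
Difference: |5400 - 2672| = 2728
2728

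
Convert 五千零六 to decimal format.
Convert 五千零六 (Chinese numeral) → 5×1000 + 6 = 5006 (decimal)
5006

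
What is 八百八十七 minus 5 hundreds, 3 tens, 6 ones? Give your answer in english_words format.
Convert 八百八十七 (Chinese numeral) → 8×100 + 8×10 + 7 = 887 (decimal)
Convert 5 hundreds, 3 tens, 6 ones (place-value notation) → 5×100 + 3×10 + 6 = 536 (decimal)
Compute 887 - 536 = 351
Convert 351 (decimal) → 351 = 3×100 + 51 → three hundred fifty-one (English words)
three hundred fifty-one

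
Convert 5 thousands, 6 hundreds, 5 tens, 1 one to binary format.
Convert 5 thousands, 6 hundreds, 5 tens, 1 one (place-value notation) → 5×1000 + 6×100 + 5×10 + 1 = 5651 (decimal)
Convert 5651 (decimal) → 5651 = 4096 + 1024 + 512 + 16 + 2 + 1 → 0b1011000010011 (binary)
0b1011000010011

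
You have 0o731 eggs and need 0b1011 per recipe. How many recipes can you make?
Convert 0o731 (octal) → 7×64 + 3×8 + 1 = 473 (decimal)
Convert 0b1011 (binary) → 8 + 2 + 1 = 11 (decimal)
Compute 473 ÷ 11 = 43
43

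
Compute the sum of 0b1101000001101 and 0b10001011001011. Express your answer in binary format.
Convert 0b1101000001101 (binary) → 4096 + 2048 + 512 + 8 + 4 + 1 = 6669 (decimal)
Convert 0b10001011001011 (binary) → 8192 + 512 + 128 + 64 + 8 + 2 + 1 = 8907 (decimal)
Compute 6669 + 8907 = 15576
Convert 15576 (decimal) → 15576 = 8192 + 4096 + 2048 + 1024 + 128 + 64 + 16 + 8 → 0b11110011011000 (binary)
0b11110011011000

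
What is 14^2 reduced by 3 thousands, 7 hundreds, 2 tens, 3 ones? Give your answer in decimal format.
Convert 14^2 (power) → 196 (decimal)
Convert 3 thousands, 7 hundreds, 2 tens, 3 ones (place-value notation) → 3×1000 + 7×100 + 2×10 + 3 = 3723 (decimal)
Compute 196 - 3723 = -3527
-3527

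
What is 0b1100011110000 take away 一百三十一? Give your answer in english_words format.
Convert 0b1100011110000 (binary) → 4096 + 2048 + 128 + 64 + 32 + 16 = 6384 (decimal)
Convert 一百三十一 (Chinese numeral) → 1×100 + 3×10 + 1 = 131 (decimal)
Compute 6384 - 131 = 6253
Convert 6253 (decimal) → 6253 = 6×1000 + 2×100 + 53 → six thousand two hundred fifty-three (English words)
six thousand two hundred fifty-three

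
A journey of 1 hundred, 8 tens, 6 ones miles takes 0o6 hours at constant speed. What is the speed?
Convert 1 hundred, 8 tens, 6 ones (place-value notation) → 1×100 + 8×10 + 6 = 186 (decimal)
Convert 0o6 (octal) → 6 (decimal)
Compute 186 ÷ 6 = 31
31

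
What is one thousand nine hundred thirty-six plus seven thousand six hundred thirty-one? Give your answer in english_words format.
Convert one thousand nine hundred thirty-six (English words) → 1×1000 + 9×100 + 36 = 1936 (decimal)
Convert seven thousand six hundred thirty-one (English words) → 7×1000 + 6×100 + 31 = 7631 (decimal)
Compute 1936 + 7631 = 9567
Convert 9567 (decimal) → 9567 = 9×1000 + 5×100 + 67 → nine thousand five hundred sixty-seven (English words)
nine thousand five hundred sixty-seven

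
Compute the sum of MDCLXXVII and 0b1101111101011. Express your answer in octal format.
Convert MDCLXXVII (Roman numeral) → 1000 + 500 + 100 + 50 + 10 + 10 + 5 + 1 + 1 = 1677 (decimal)
Convert 0b1101111101011 (binary) → 4096 + 2048 + 512 + 256 + 128 + 64 + 32 + 8 + 2 + 1 = 7147 (decimal)
Compute 1677 + 7147 = 8824
Convert 8824 (decimal) → 8824 = 2×4096 + 1×512 + 1×64 + 7×8 → 0o21170 (octal)
0o21170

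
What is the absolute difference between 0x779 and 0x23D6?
Convert 0x779 (hexadecimal) → 7×256 + 7×16 + 9 = 1913 (decimal)
Convert 0x23D6 (hexadecimal) → 2×4096 + 3×256 + 13×16 + 6 = 9174 (decimal)
Compute |1913 - 9174| = 7261
7261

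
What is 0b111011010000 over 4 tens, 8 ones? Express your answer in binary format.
Convert 0b111011010000 (binary) → 2048 + 1024 + 512 + 128 + 64 + 16 = 3792 (decimal)
Convert 4 tens, 8 ones (place-value notation) → 4×10 + 8 = 48 (decimal)
Compute 3792 ÷ 48 = 79
Convert 79 (decimal) → 79 = 64 + 8 + 4 + 2 + 1 → 0b1001111 (binary)
0b1001111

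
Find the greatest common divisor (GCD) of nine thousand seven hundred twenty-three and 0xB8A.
Convert nine thousand seven hundred twenty-three (English words) → 9×1000 + 7×100 + 23 = 9723 (decimal)
Convert 0xB8A (hexadecimal) → 11×256 + 8×16 + 10 = 2954 (decimal)
Compute gcd(9723, 2954) = 7
7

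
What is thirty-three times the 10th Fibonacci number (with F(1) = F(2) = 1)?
Convert thirty-three (English words) → 33 (decimal)
Convert the 10th Fibonacci number (with F(1) = F(2) = 1) (Fibonacci index) → 1, 1, 2, 3, 5, 8, 13, 21, 34, 55 → 55 (decimal)
Compute 33 × 55 = 1815
1815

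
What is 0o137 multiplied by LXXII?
Convert 0o137 (octal) → 1×64 + 3×8 + 7 = 95 (decimal)
Convert LXXII (Roman numeral) → 50 + 10 + 10 + 1 + 1 = 72 (decimal)
Compute 95 × 72 = 6840
6840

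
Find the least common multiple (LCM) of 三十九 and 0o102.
Convert 三十九 (Chinese numeral) → 3×10 + 9 = 39 (decimal)
Convert 0o102 (octal) → 1×64 + 2 = 66 (decimal)
Compute lcm(39, 66) = 858
858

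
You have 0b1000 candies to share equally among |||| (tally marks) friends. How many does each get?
Convert 0b1000 (binary) → 8 (decimal)
Convert |||| (tally marks) → 4 (decimal)
Compute 8 ÷ 4 = 2
2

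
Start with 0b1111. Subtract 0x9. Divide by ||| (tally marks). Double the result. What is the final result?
Convert 0b1111 (binary) → 8 + 4 + 2 + 1 = 15 (decimal)
Start: 15
Convert 0x9 (hexadecimal) → 9 (decimal)
15 - 9 = 6
Convert ||| (tally marks) → 3 (decimal)
6 ÷ 3 = 2
2 × 2 = 4
4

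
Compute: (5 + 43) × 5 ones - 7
Convert 5 ones (place-value notation) → 5 (decimal)
Expression in decimal: (5 + 43) × 5 - 7
Parentheses first: 5 + 43 = 48
Multiply: 48 × 5 = 240
Subtract: 240 - 7 = 233
233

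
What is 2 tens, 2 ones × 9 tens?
Convert 2 tens, 2 ones (place-value notation) → 2×10 + 2 = 22 (decimal)
Convert 9 tens (place-value notation) → 9×10 = 90 (decimal)
Compute 22 × 90 = 1980
1980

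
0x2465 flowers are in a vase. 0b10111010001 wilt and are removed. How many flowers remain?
Convert 0x2465 (hexadecimal) → 2×4096 + 4×256 + 6×16 + 5 = 9317 (decimal)
Convert 0b10111010001 (binary) → 1024 + 256 + 128 + 64 + 16 + 1 = 1489 (decimal)
Compute 9317 - 1489 = 7828
7828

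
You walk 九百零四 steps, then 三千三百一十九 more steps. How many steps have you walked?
Convert 九百零四 (Chinese numeral) → 9×100 + 4 = 904 (decimal)
Convert 三千三百一十九 (Chinese numeral) → 3×1000 + 3×100 + 1×10 + 9 = 3319 (decimal)
Compute 904 + 3319 = 4223
4223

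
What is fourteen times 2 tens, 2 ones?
Convert fourteen (English words) → 14 (decimal)
Convert 2 tens, 2 ones (place-value notation) → 2×10 + 2 = 22 (decimal)
Compute 14 × 22 = 308
308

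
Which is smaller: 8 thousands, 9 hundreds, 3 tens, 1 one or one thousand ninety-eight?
Convert 8 thousands, 9 hundreds, 3 tens, 1 one (place-value notation) → 8×1000 + 9×100 + 3×10 + 1 = 8931 (decimal)
Convert one thousand ninety-eight (English words) → 1×1000 + 98 = 1098 (decimal)
Compare 8931 vs 1098: smaller = 1098
1098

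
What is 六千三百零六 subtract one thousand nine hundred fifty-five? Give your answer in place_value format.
Convert 六千三百零六 (Chinese numeral) → 6×1000 + 3×100 + 6 = 6306 (decimal)
Convert one thousand nine hundred fifty-five (English words) → 1×1000 + 9×100 + 55 = 1955 (decimal)
Compute 6306 - 1955 = 4351
Convert 4351 (decimal) → 4351 = 4×1000 + 3×100 + 5×10 + 1 → 4 thousands, 3 hundreds, 5 tens, 1 one (place-value notation)
4 thousands, 3 hundreds, 5 tens, 1 one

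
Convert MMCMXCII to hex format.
Convert MMCMXCII (Roman numeral) → 1000 + 1000 + 900 + 90 + 1 + 1 = 2992 (decimal)
Convert 2992 (decimal) → 2992 = 11×256 + 11×16 → 0xBB0 (hexadecimal)
0xBB0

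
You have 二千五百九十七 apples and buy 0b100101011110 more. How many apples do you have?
Convert 二千五百九十七 (Chinese numeral) → 2×1000 + 5×100 + 9×10 + 7 = 2597 (decimal)
Convert 0b100101011110 (binary) → 2048 + 256 + 64 + 16 + 8 + 4 + 2 = 2398 (decimal)
Compute 2597 + 2398 = 4995
4995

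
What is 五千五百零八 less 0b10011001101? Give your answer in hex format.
Convert 五千五百零八 (Chinese numeral) → 5×1000 + 5×100 + 8 = 5508 (decimal)
Convert 0b10011001101 (binary) → 1024 + 128 + 64 + 8 + 4 + 1 = 1229 (decimal)
Compute 5508 - 1229 = 4279
Convert 4279 (decimal) → 4279 = 1×4096 + 11×16 + 7 → 0x10B7 (hexadecimal)
0x10B7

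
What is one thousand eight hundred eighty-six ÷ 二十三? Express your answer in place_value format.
Convert one thousand eight hundred eighty-six (English words) → 1×1000 + 8×100 + 86 = 1886 (decimal)
Convert 二十三 (Chinese numeral) → 2×10 + 3 = 23 (decimal)
Compute 1886 ÷ 23 = 82
Convert 82 (decimal) → 82 = 8×10 + 2 → 8 tens, 2 ones (place-value notation)
8 tens, 2 ones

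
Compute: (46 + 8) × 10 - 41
Parentheses first: 46 + 8 = 54
Multiply: 54 × 10 = 540
Subtract: 540 - 41 = 499
499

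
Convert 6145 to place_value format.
Convert 6145 (decimal) → 6145 = 6×1000 + 1×100 + 4×10 + 5 → 6 thousands, 1 hundred, 4 tens, 5 ones (place-value notation)
6 thousands, 1 hundred, 4 tens, 5 ones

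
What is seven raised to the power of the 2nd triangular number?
Convert seven (English words) → 7 (decimal)
Convert the 2nd triangular number (triangular index) → 2×3/2 = 3 (decimal)
Compute 7 ^ 3 = 343
343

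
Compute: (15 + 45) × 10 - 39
Parentheses first: 15 + 45 = 60
Multiply: 60 × 10 = 600
Subtract: 600 - 39 = 561
561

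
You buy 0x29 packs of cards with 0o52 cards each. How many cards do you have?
Convert 0o52 (octal) → 5×8 + 2 = 42 (decimal)
Convert 0x29 (hexadecimal) → 2×16 + 9 = 41 (decimal)
Compute 42 × 41 = 1722
1722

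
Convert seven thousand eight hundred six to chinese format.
Convert seven thousand eight hundred six (English words) → 7×1000 + 8×100 + 6 = 7806 (decimal)
Convert 7806 (decimal) → 7806 = 7×1000 + 8×100 + 6 → 七千八百零六 (Chinese numeral)
七千八百零六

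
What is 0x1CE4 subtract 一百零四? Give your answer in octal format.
Convert 0x1CE4 (hexadecimal) → 1×4096 + 12×256 + 14×16 + 4 = 7396 (decimal)
Convert 一百零四 (Chinese numeral) → 1×100 + 4 = 104 (decimal)
Compute 7396 - 104 = 7292
Convert 7292 (decimal) → 7292 = 1×4096 + 6×512 + 1×64 + 7×8 + 4 → 0o16174 (octal)
0o16174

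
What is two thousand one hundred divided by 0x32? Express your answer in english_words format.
Convert two thousand one hundred (English words) → 2×1000 + 1×100 = 2100 (decimal)
Convert 0x32 (hexadecimal) → 3×16 + 2 = 50 (decimal)
Compute 2100 ÷ 50 = 42
Convert 42 (decimal) → forty-two (English words)
forty-two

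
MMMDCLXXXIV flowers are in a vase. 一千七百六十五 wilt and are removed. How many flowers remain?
Convert MMMDCLXXXIV (Roman numeral) → 1000 + 1000 + 1000 + 500 + 100 + 50 + 10 + 10 + 10 + 4 = 3684 (decimal)
Convert 一千七百六十五 (Chinese numeral) → 1×1000 + 7×100 + 6×10 + 5 = 1765 (decimal)
Compute 3684 - 1765 = 1919
1919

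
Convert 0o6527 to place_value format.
Convert 0o6527 (octal) → 6×512 + 5×64 + 2×8 + 7 = 3415 (decimal)
Convert 3415 (decimal) → 3415 = 3×1000 + 4×100 + 1×10 + 5 → 3 thousands, 4 hundreds, 1 ten, 5 ones (place-value notation)
3 thousands, 4 hundreds, 1 ten, 5 ones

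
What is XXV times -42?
Convert XXV (Roman numeral) → 10 + 10 + 5 = 25 (decimal)
Compute 25 × -42 = -1050
-1050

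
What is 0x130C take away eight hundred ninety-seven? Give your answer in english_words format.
Convert 0x130C (hexadecimal) → 1×4096 + 3×256 + 12 = 4876 (decimal)
Convert eight hundred ninety-seven (English words) → 8×100 + 97 = 897 (decimal)
Compute 4876 - 897 = 3979
Convert 3979 (decimal) → 3979 = 3×1000 + 9×100 + 79 → three thousand nine hundred seventy-nine (English words)
three thousand nine hundred seventy-nine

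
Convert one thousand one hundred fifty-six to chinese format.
Convert one thousand one hundred fifty-six (English words) → 1×1000 + 1×100 + 56 = 1156 (decimal)
Convert 1156 (decimal) → 1156 = 1×1000 + 1×100 + 5×10 + 6 → 一千一百五十六 (Chinese numeral)
一千一百五十六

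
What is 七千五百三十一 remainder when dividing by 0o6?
Convert 七千五百三十一 (Chinese numeral) → 7×1000 + 5×100 + 3×10 + 1 = 7531 (decimal)
Convert 0o6 (octal) → 6 (decimal)
Compute 7531 mod 6 = 1
1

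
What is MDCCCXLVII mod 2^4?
Convert MDCCCXLVII (Roman numeral) → 1000 + 500 + 100 + 100 + 100 + 40 + 5 + 1 + 1 = 1847 (decimal)
Convert 2^4 (power) → 16 (decimal)
Compute 1847 mod 16 = 7
7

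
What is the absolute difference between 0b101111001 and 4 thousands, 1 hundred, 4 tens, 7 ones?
Convert 0b101111001 (binary) → 256 + 64 + 32 + 16 + 8 + 1 = 377 (decimal)
Convert 4 thousands, 1 hundred, 4 tens, 7 ones (place-value notation) → 4×1000 + 1×100 + 4×10 + 7 = 4147 (decimal)
Compute |377 - 4147| = 3770
3770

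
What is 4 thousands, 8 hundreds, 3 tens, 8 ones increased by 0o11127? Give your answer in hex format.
Convert 4 thousands, 8 hundreds, 3 tens, 8 ones (place-value notation) → 4×1000 + 8×100 + 3×10 + 8 = 4838 (decimal)
Convert 0o11127 (octal) → 1×4096 + 1×512 + 1×64 + 2×8 + 7 = 4695 (decimal)
Compute 4838 + 4695 = 9533
Convert 9533 (decimal) → 9533 = 2×4096 + 5×256 + 3×16 + 13 → 0x253D (hexadecimal)
0x253D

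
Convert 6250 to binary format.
Convert 6250 (decimal) → 6250 = 4096 + 2048 + 64 + 32 + 8 + 2 → 0b1100001101010 (binary)
0b1100001101010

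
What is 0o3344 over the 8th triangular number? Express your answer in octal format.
Convert 0o3344 (octal) → 3×512 + 3×64 + 4×8 + 4 = 1764 (decimal)
Convert the 8th triangular number (triangular index) → 8×9/2 = 36 (decimal)
Compute 1764 ÷ 36 = 49
Convert 49 (decimal) → 49 = 6×8 + 1 → 0o61 (octal)
0o61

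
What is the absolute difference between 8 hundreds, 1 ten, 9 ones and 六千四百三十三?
Convert 8 hundreds, 1 ten, 9 ones (place-value notation) → 8×100 + 1×10 + 9 = 819 (decimal)
Convert 六千四百三十三 (Chinese numeral) → 6×1000 + 4×100 + 3×10 + 3 = 6433 (decimal)
Compute |819 - 6433| = 5614
5614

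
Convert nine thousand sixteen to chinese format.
Convert nine thousand sixteen (English words) → 9×1000 + 16 = 9016 (decimal)
Convert 9016 (decimal) → 9016 = 9×1000 + 1×10 + 6 → 九千零一十六 (Chinese numeral)
九千零一十六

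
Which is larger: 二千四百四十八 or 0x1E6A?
Convert 二千四百四十八 (Chinese numeral) → 2×1000 + 4×100 + 4×10 + 8 = 2448 (decimal)
Convert 0x1E6A (hexadecimal) → 1×4096 + 14×256 + 6×16 + 10 = 7786 (decimal)
Compare 2448 vs 7786: larger = 7786
7786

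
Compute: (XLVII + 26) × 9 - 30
Convert XLVII (Roman numeral) → 40 + 5 + 1 + 1 = 47 (decimal)
Expression in decimal: (47 + 26) × 9 - 30
Parentheses first: 47 + 26 = 73
Multiply: 73 × 9 = 657
Subtract: 657 - 30 = 627
627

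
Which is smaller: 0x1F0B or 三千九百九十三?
Convert 0x1F0B (hexadecimal) → 1×4096 + 15×256 + 11 = 7947 (decimal)
Convert 三千九百九十三 (Chinese numeral) → 3×1000 + 9×100 + 9×10 + 3 = 3993 (decimal)
Compare 7947 vs 3993: smaller = 3993
3993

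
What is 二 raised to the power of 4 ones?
Convert 二 (Chinese numeral) → 2 (decimal)
Convert 4 ones (place-value notation) → 4 (decimal)
Compute 2 ^ 4 = 16
16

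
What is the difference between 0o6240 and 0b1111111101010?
Convert 0o6240 (octal) → 6×512 + 2×64 + 4×8 = 3232 (decimal)
Convert 0b1111111101010 (binary) → 4096 + 2048 + 1024 + 512 + 256 + 128 + 64 + 32 + 8 + 2 = 8170 (decimal)
Difference: |3232 - 8170| = 4938
4938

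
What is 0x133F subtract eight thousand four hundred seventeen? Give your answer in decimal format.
Convert 0x133F (hexadecimal) → 1×4096 + 3×256 + 3×16 + 15 = 4927 (decimal)
Convert eight thousand four hundred seventeen (English words) → 8×1000 + 4×100 + 17 = 8417 (decimal)
Compute 4927 - 8417 = -3490
-3490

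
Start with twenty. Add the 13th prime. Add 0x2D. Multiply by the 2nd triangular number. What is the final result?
Convert twenty (English words) → 20 (decimal)
Start: 20
Convert the 13th prime (prime index) → 41 (decimal)
20 + 41 = 61
Convert 0x2D (hexadecimal) → 2×16 + 13 = 45 (decimal)
61 + 45 = 106
Convert the 2nd triangular number (triangular index) → 2×3/2 = 3 (decimal)
106 × 3 = 318
318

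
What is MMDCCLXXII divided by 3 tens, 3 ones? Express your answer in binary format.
Convert MMDCCLXXII (Roman numeral) → 1000 + 1000 + 500 + 100 + 100 + 50 + 10 + 10 + 1 + 1 = 2772 (decimal)
Convert 3 tens, 3 ones (place-value notation) → 3×10 + 3 = 33 (decimal)
Compute 2772 ÷ 33 = 84
Convert 84 (decimal) → 84 = 64 + 16 + 4 → 0b1010100 (binary)
0b1010100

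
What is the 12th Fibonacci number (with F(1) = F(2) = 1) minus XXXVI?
The 12th Fibonacci number (with F(1) = F(2) = 1): 1, 1, 2, 3, 5, 8, 13, 21, 34, 55, 89, 144 → 144
Convert XXXVI (Roman numeral) → 10 + 10 + 10 + 5 + 1 = 36 (decimal)
Compute 144 - 36 = 108
108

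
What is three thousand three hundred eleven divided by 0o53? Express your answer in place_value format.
Convert three thousand three hundred eleven (English words) → 3×1000 + 3×100 + 11 = 3311 (decimal)
Convert 0o53 (octal) → 5×8 + 3 = 43 (decimal)
Compute 3311 ÷ 43 = 77
Convert 77 (decimal) → 77 = 7×10 + 7 → 7 tens, 7 ones (place-value notation)
7 tens, 7 ones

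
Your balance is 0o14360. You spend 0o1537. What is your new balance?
Convert 0o14360 (octal) → 1×4096 + 4×512 + 3×64 + 6×8 = 6384 (decimal)
Convert 0o1537 (octal) → 1×512 + 5×64 + 3×8 + 7 = 863 (decimal)
Compute 6384 - 863 = 5521
5521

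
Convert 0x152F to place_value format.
Convert 0x152F (hexadecimal) → 1×4096 + 5×256 + 2×16 + 15 = 5423 (decimal)
Convert 5423 (decimal) → 5423 = 5×1000 + 4×100 + 2×10 + 3 → 5 thousands, 4 hundreds, 2 tens, 3 ones (place-value notation)
5 thousands, 4 hundreds, 2 tens, 3 ones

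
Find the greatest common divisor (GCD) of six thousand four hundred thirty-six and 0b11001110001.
Convert six thousand four hundred thirty-six (English words) → 6×1000 + 4×100 + 36 = 6436 (decimal)
Convert 0b11001110001 (binary) → 1024 + 512 + 64 + 32 + 16 + 1 = 1649 (decimal)
Compute gcd(6436, 1649) = 1
1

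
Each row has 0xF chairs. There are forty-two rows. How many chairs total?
Convert 0xF (hexadecimal) → 15 (decimal)
Convert forty-two (English words) → 42 (decimal)
Compute 15 × 42 = 630
630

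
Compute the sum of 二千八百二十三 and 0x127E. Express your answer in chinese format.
Convert 二千八百二十三 (Chinese numeral) → 2×1000 + 8×100 + 2×10 + 3 = 2823 (decimal)
Convert 0x127E (hexadecimal) → 1×4096 + 2×256 + 7×16 + 14 = 4734 (decimal)
Compute 2823 + 4734 = 7557
Convert 7557 (decimal) → 7557 = 7×1000 + 5×100 + 5×10 + 7 → 七千五百五十七 (Chinese numeral)
七千五百五十七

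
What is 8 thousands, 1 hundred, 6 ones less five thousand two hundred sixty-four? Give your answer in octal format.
Convert 8 thousands, 1 hundred, 6 ones (place-value notation) → 8×1000 + 1×100 + 6 = 8106 (decimal)
Convert five thousand two hundred sixty-four (English words) → 5×1000 + 2×100 + 64 = 5264 (decimal)
Compute 8106 - 5264 = 2842
Convert 2842 (decimal) → 2842 = 5×512 + 4×64 + 3×8 + 2 → 0o5432 (octal)
0o5432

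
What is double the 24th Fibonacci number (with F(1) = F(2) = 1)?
The 24th Fibonacci number (with F(1) = F(2) = 1) = 46368
Compute 46368 × 2 = 92736
92736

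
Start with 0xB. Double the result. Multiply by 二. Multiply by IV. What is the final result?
Convert 0xB (hexadecimal) → 11 (decimal)
Start: 11
11 × 2 = 22
Convert 二 (Chinese numeral) → 2 (decimal)
22 × 2 = 44
Convert IV (Roman numeral) → 4 (decimal)
44 × 4 = 176
176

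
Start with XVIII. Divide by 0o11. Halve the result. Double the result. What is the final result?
Convert XVIII (Roman numeral) → 10 + 5 + 1 + 1 + 1 = 18 (decimal)
Start: 18
Convert 0o11 (octal) → 1×8 + 1 = 9 (decimal)
18 ÷ 9 = 2
2 ÷ 2 = 1
1 × 2 = 2
2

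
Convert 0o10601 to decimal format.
Convert 0o10601 (octal) → 1×4096 + 6×64 + 1 = 4481 (decimal)
4481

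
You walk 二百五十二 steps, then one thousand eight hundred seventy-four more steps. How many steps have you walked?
Convert 二百五十二 (Chinese numeral) → 2×100 + 5×10 + 2 = 252 (decimal)
Convert one thousand eight hundred seventy-four (English words) → 1×1000 + 8×100 + 74 = 1874 (decimal)
Compute 252 + 1874 = 2126
2126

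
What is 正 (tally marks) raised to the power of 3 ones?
Convert 正 (tally marks) → 5 (decimal)
Convert 3 ones (place-value notation) → 3 (decimal)
Compute 5 ^ 3 = 125
125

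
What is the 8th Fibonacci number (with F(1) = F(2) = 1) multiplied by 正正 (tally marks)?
Convert the 8th Fibonacci number (with F(1) = F(2) = 1) (Fibonacci index) → 1, 1, 2, 3, 5, 8, 13, 21 → 21 (decimal)
Convert 正正 (tally marks) → 5 + 5 = 10 (decimal)
Compute 21 × 10 = 210
210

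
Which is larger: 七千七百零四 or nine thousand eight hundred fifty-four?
Convert 七千七百零四 (Chinese numeral) → 7×1000 + 7×100 + 4 = 7704 (decimal)
Convert nine thousand eight hundred fifty-four (English words) → 9×1000 + 8×100 + 54 = 9854 (decimal)
Compare 7704 vs 9854: larger = 9854
9854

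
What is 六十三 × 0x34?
Convert 六十三 (Chinese numeral) → 6×10 + 3 = 63 (decimal)
Convert 0x34 (hexadecimal) → 3×16 + 4 = 52 (decimal)
Compute 63 × 52 = 3276
3276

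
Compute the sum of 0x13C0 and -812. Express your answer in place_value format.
Convert 0x13C0 (hexadecimal) → 1×4096 + 3×256 + 12×16 = 5056 (decimal)
Compute 5056 + -812 = 4244
Convert 4244 (decimal) → 4244 = 4×1000 + 2×100 + 4×10 + 4 → 4 thousands, 2 hundreds, 4 tens, 4 ones (place-value notation)
4 thousands, 2 hundreds, 4 tens, 4 ones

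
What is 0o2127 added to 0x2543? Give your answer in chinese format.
Convert 0o2127 (octal) → 2×512 + 1×64 + 2×8 + 7 = 1111 (decimal)
Convert 0x2543 (hexadecimal) → 2×4096 + 5×256 + 4×16 + 3 = 9539 (decimal)
Compute 1111 + 9539 = 10650
Convert 10650 (decimal) → 10650 = 1×10000 + 6×100 + 5×10 → 一万零六百五十 (Chinese numeral)
一万零六百五十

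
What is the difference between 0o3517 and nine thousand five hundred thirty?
Convert 0o3517 (octal) → 3×512 + 5×64 + 1×8 + 7 = 1871 (decimal)
Convert nine thousand five hundred thirty (English words) → 9×1000 + 5×100 + 30 = 9530 (decimal)
Difference: |1871 - 9530| = 7659
7659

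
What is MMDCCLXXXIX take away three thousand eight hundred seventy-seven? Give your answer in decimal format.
Convert MMDCCLXXXIX (Roman numeral) → 1000 + 1000 + 500 + 100 + 100 + 50 + 10 + 10 + 10 + 9 = 2789 (decimal)
Convert three thousand eight hundred seventy-seven (English words) → 3×1000 + 8×100 + 77 = 3877 (decimal)
Compute 2789 - 3877 = -1088
-1088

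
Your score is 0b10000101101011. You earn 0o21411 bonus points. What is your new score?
Convert 0b10000101101011 (binary) → 8192 + 256 + 64 + 32 + 8 + 2 + 1 = 8555 (decimal)
Convert 0o21411 (octal) → 2×4096 + 1×512 + 4×64 + 1×8 + 1 = 8969 (decimal)
Compute 8555 + 8969 = 17524
17524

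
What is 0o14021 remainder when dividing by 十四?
Convert 0o14021 (octal) → 1×4096 + 4×512 + 2×8 + 1 = 6161 (decimal)
Convert 十四 (Chinese numeral) → 1×10 + 4 = 14 (decimal)
Compute 6161 mod 14 = 1
1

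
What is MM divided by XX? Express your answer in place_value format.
Convert MM (Roman numeral) → 1000 + 1000 = 2000 (decimal)
Convert XX (Roman numeral) → 10 + 10 = 20 (decimal)
Compute 2000 ÷ 20 = 100
Convert 100 (decimal) → 100 = 1×100 → 1 hundred (place-value notation)
1 hundred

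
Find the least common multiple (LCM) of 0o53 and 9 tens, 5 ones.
Convert 0o53 (octal) → 5×8 + 3 = 43 (decimal)
Convert 9 tens, 5 ones (place-value notation) → 9×10 + 5 = 95 (decimal)
Compute lcm(43, 95) = 4085
4085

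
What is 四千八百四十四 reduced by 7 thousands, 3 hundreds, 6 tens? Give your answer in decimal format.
Convert 四千八百四十四 (Chinese numeral) → 4×1000 + 8×100 + 4×10 + 4 = 4844 (decimal)
Convert 7 thousands, 3 hundreds, 6 tens (place-value notation) → 7×1000 + 3×100 + 6×10 = 7360 (decimal)
Compute 4844 - 7360 = -2516
-2516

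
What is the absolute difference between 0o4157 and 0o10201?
Convert 0o4157 (octal) → 4×512 + 1×64 + 5×8 + 7 = 2159 (decimal)
Convert 0o10201 (octal) → 1×4096 + 2×64 + 1 = 4225 (decimal)
Compute |2159 - 4225| = 2066
2066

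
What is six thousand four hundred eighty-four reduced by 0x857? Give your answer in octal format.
Convert six thousand four hundred eighty-four (English words) → 6×1000 + 4×100 + 84 = 6484 (decimal)
Convert 0x857 (hexadecimal) → 8×256 + 5×16 + 7 = 2135 (decimal)
Compute 6484 - 2135 = 4349
Convert 4349 (decimal) → 4349 = 1×4096 + 3×64 + 7×8 + 5 → 0o10375 (octal)
0o10375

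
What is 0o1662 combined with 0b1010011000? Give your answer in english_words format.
Convert 0o1662 (octal) → 1×512 + 6×64 + 6×8 + 2 = 946 (decimal)
Convert 0b1010011000 (binary) → 512 + 128 + 16 + 8 = 664 (decimal)
Compute 946 + 664 = 1610
Convert 1610 (decimal) → 1610 = 1×1000 + 6×100 + 10 → one thousand six hundred ten (English words)
one thousand six hundred ten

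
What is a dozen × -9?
Convert a dozen (colloquial) → 12 (decimal)
Compute 12 × -9 = -108
-108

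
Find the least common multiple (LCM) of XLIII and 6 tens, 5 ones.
Convert XLIII (Roman numeral) → 40 + 1 + 1 + 1 = 43 (decimal)
Convert 6 tens, 5 ones (place-value notation) → 6×10 + 5 = 65 (decimal)
Compute lcm(43, 65) = 2795
2795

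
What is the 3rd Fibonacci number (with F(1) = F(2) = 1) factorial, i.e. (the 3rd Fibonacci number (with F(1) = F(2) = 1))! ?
Convert the 3rd Fibonacci number (with F(1) = F(2) = 1) (Fibonacci index) → 1, 1, 2 → 2 (decimal)
Compute 2! = 2
2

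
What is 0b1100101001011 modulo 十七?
Convert 0b1100101001011 (binary) → 4096 + 2048 + 256 + 64 + 8 + 2 + 1 = 6475 (decimal)
Convert 十七 (Chinese numeral) → 1×10 + 7 = 17 (decimal)
Compute 6475 mod 17 = 15
15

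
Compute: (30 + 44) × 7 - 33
Parentheses first: 30 + 44 = 74
Multiply: 74 × 7 = 518
Subtract: 518 - 33 = 485
485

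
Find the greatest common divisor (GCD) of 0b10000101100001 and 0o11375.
Convert 0b10000101100001 (binary) → 8192 + 256 + 64 + 32 + 1 = 8545 (decimal)
Convert 0o11375 (octal) → 1×4096 + 1×512 + 3×64 + 7×8 + 5 = 4861 (decimal)
Compute gcd(8545, 4861) = 1
1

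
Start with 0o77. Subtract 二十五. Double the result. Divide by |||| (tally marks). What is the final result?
Convert 0o77 (octal) → 7×8 + 7 = 63 (decimal)
Start: 63
Convert 二十五 (Chinese numeral) → 2×10 + 5 = 25 (decimal)
63 - 25 = 38
38 × 2 = 76
Convert |||| (tally marks) → 4 (decimal)
76 ÷ 4 = 19
19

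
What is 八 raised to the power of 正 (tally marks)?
Convert 八 (Chinese numeral) → 8 (decimal)
Convert 正 (tally marks) → 5 (decimal)
Compute 8 ^ 5 = 32768
32768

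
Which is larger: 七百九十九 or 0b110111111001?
Convert 七百九十九 (Chinese numeral) → 7×100 + 9×10 + 9 = 799 (decimal)
Convert 0b110111111001 (binary) → 2048 + 1024 + 256 + 128 + 64 + 32 + 16 + 8 + 1 = 3577 (decimal)
Compare 799 vs 3577: larger = 3577
3577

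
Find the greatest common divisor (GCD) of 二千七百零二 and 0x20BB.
Convert 二千七百零二 (Chinese numeral) → 2×1000 + 7×100 + 2 = 2702 (decimal)
Convert 0x20BB (hexadecimal) → 2×4096 + 11×16 + 11 = 8379 (decimal)
Compute gcd(2702, 8379) = 7
7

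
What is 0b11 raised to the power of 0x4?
Convert 0b11 (binary) → 2 + 1 = 3 (decimal)
Convert 0x4 (hexadecimal) → 4 (decimal)
Compute 3 ^ 4 = 81
81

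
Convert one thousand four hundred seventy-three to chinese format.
Convert one thousand four hundred seventy-three (English words) → 1×1000 + 4×100 + 73 = 1473 (decimal)
Convert 1473 (decimal) → 1473 = 1×1000 + 4×100 + 7×10 + 3 → 一千四百七十三 (Chinese numeral)
一千四百七十三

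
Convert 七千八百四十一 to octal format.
Convert 七千八百四十一 (Chinese numeral) → 7×1000 + 8×100 + 4×10 + 1 = 7841 (decimal)
Convert 7841 (decimal) → 7841 = 1×4096 + 7×512 + 2×64 + 4×8 + 1 → 0o17241 (octal)
0o17241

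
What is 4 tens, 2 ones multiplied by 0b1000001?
Convert 4 tens, 2 ones (place-value notation) → 4×10 + 2 = 42 (decimal)
Convert 0b1000001 (binary) → 64 + 1 = 65 (decimal)
Compute 42 × 65 = 2730
2730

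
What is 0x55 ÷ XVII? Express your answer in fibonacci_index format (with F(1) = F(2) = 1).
Convert 0x55 (hexadecimal) → 5×16 + 5 = 85 (decimal)
Convert XVII (Roman numeral) → 10 + 5 + 1 + 1 = 17 (decimal)
Compute 85 ÷ 17 = 5
Convert 5 (decimal) → 1, 1, 2, 3, 5 → the 5th Fibonacci number (Fibonacci index)
the 5th Fibonacci number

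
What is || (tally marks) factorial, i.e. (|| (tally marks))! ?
Convert || (tally marks) → 2 (decimal)
Compute 2! = 2
2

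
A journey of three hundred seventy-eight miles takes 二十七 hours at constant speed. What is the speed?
Convert three hundred seventy-eight (English words) → 3×100 + 78 = 378 (decimal)
Convert 二十七 (Chinese numeral) → 2×10 + 7 = 27 (decimal)
Compute 378 ÷ 27 = 14
14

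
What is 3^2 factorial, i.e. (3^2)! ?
Convert 3^2 (power) → 9 (decimal)
Compute 9! = 362880
362880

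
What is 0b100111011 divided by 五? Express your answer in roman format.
Convert 0b100111011 (binary) → 256 + 32 + 16 + 8 + 2 + 1 = 315 (decimal)
Convert 五 (Chinese numeral) → 5 (decimal)
Compute 315 ÷ 5 = 63
Convert 63 (decimal) → 63 = 50 + 10 + 1 + 1 + 1 → LXIII (Roman numeral)
LXIII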